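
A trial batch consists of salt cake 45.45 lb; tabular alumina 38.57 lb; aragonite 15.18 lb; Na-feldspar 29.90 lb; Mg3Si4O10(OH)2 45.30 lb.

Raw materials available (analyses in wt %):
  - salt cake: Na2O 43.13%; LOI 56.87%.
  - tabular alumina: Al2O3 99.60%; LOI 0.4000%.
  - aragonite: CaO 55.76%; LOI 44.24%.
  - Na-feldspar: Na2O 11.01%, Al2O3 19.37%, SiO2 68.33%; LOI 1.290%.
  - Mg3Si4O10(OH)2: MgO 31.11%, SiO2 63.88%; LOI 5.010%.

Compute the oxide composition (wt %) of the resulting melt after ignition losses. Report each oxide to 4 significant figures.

Glass mass = 139.0 lb (batch 174.4 − LOI 35.37).
Composition: MgO 10.14%, Na2O 16.47%, Al2O3 31.80%, SiO2 35.51%, CaO 6.088%

The whole derivation keeps full float precision at every stage. Working values appear, with 4-significant-figure rounding, across the worked steps; a single rounding yields every reported figure; all derived quantities, including totals, the five compositions, the yield, ignition loss, glass mass, are re-derived from the weighed amounts on 139.0 lb of glass in full precision, as written in either problem or answer.
What the batch supplies per oxide:
  MgO: 45.30·0.3111 = 14.09 lb
  Na2O: 45.45·0.4313 + 29.90·0.1101 = 22.89 lb
  Al2O3: 38.57·0.9960 + 29.90·0.1937 = 44.21 lb
  SiO2: 29.90·0.6833 + 45.30·0.6388 = 49.37 lb
  CaO: 15.18·0.5576 = 8.464 lb
LOI: 45.45·0.5687 + 38.57·0.004000 + 15.18·0.4424 + 29.90·0.01290 + 45.30·0.05010 = 35.37 lb
Resulting glass, batch − LOI: 174.4 − 35.37 = 139.0 lb (the oxide masses sum to this)
wt %: oxide over glass, times 100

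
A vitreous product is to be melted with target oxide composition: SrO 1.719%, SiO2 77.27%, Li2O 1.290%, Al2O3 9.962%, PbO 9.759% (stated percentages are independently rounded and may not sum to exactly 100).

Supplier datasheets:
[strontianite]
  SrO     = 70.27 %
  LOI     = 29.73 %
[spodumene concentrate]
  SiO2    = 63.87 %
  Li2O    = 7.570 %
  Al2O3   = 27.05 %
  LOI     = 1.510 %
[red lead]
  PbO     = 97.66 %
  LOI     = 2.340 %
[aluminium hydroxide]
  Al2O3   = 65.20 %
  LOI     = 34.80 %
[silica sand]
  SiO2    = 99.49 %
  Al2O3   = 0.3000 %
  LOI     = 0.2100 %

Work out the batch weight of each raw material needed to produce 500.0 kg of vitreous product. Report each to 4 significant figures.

Batch per 500.0 kg vitreous product:
  strontianite: 12.23 kg
  spodumene concentrate: 85.20 kg
  red lead: 49.96 kg
  aluminium hydroxide: 39.51 kg
  silica sand: 333.6 kg
Total batch = 520.5 kg; LOI loss = 20.54 kg; yield = 96.05%

The whole derivation runs at full float precision from first step to last — the intermediate values are shown rounded to 4 significant digits within the worked lines; a single rounding completes each reported figure — all derived quantities (yield, five oxide percentages, the totals, ignition loss, net glass mass) are rebuilt at full float precision from the batch weights for 500.0 kg of glass, precisely as stated by the problem or the answer.
Oxide-by-oxide targets in 500.0 kg vitreous product:
  SrO: 1.719% × 500.0 = 8.595 kg
  SiO2: 77.27% × 500.0 = 386.4 kg
  Li2O: 1.290% × 500.0 = 6.450 kg
  Al2O3: 9.962% × 500.0 = 49.81 kg
  PbO: 9.759% × 500.0 = 48.80 kg
Per-oxide balance check from the weights as reported, on the stated basis (sums match the target masses within answer rounding):
  SrO: 12.23·0.7027 = 8.594 kg (target 8.595 kg)
  SiO2: 85.20·0.6387 + 333.6·0.9949 = 386.3 kg (target 386.4 kg)
  Li2O: 85.20·0.07570 = 6.450 kg (target 6.450 kg)
  Al2O3: 85.20·0.2705 + 39.51·0.6520 + 333.6·0.003000 = 49.81 kg (target 49.81 kg)
  PbO: 49.96·0.9766 = 48.79 kg (target 48.80 kg)
Mass balance on the glass: the batch minus its LOI: 500.0 kg (oxide target masses add up to 500.0 kg; against the stated basis, 500.0 kg — a pure rounding effect).
Whole-batch sum: Σ batch = 520.5 kg; LOI loss = Σ batch·LOI = 20.54 kg; yield, glass over the total, = 96.05%.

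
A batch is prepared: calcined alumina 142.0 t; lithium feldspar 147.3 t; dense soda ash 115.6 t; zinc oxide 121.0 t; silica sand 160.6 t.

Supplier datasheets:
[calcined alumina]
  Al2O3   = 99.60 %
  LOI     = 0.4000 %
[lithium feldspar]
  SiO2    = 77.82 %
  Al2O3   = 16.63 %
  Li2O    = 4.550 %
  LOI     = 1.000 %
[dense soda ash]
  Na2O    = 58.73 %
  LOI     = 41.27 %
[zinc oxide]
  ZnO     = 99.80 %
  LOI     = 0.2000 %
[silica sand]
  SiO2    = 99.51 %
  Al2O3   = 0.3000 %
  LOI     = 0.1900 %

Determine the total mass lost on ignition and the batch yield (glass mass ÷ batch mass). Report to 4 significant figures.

LOI loss = 50.30 t; glass = 636.2 t; yield = 92.67%

Intermediates are shown, with 4-significant-digit rounding, alongside each step. Every computation carries full precision through the solve — every reported figure is rounded just once. All derived quantities, including the five compositions, glass mass, the totals, LOI, yield, are computed using the weight values on 636.2 t of glass in full float precision, as set out in the problem or the answer.
Material-by-material LOI:
  calcined alumina: 142.0 × 0.004000 = 0.5680 t
  lithium feldspar: 147.3 × 0.01000 = 1.473 t
  dense soda ash: 115.6 × 0.4127 = 47.71 t
  zinc oxide: 121.0 × 0.002000 = 0.2420 t
  silica sand: 160.6 × 0.001900 = 0.3051 t
Total LOI = 50.30 t
Glass = batch − LOI = 686.5 − 50.30 = 636.2 t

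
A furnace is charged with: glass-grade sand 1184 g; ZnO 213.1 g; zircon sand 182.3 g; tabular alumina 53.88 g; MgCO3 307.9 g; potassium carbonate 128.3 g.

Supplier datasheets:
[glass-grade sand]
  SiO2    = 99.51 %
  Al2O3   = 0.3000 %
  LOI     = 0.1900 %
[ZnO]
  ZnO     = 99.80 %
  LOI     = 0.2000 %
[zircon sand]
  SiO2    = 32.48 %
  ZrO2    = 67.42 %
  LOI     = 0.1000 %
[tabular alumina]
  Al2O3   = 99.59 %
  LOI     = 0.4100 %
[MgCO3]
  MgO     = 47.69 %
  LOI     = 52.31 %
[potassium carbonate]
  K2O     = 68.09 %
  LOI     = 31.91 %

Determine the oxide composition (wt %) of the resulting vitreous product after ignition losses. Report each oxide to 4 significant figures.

Every computation maintains exact precision through the solve. Working values appear (rounded to four significant digits) alongside each step; each reported value includes exactly one rounding; derived quantities are recomputed from the weighed amounts on 1864 g of glass in full float precision (the six compositions, totals, the yield, LOI, glass mass), as written in the question or the answer.
Delivered oxide masses:
  K2O: 128.3·0.6809 = 87.36 g
  MgO: 307.9·0.4769 = 146.8 g
  SiO2: 1184·0.9951 + 182.3·0.3248 = 1237 g
  ZrO2: 182.3·0.6742 = 122.9 g
  ZnO: 213.1·0.9980 = 212.7 g
  Al2O3: 1184·0.003000 + 53.88·0.9959 = 57.21 g
LOI: 1184·0.001900 + 213.1·0.002000 + 182.3·0.001000 + 53.88·0.004100 + 307.9·0.5231 + 128.3·0.3191 = 205.1 g
Resulting glass, batch − LOI: 2069 − 205.1 = 1864 g (the oxide masses sum to this)
percent share: oxide ÷ glass, ×100

Glass mass = 1864 g (batch 2069 − LOI 205.1).
Composition: K2O 4.686%, MgO 7.876%, SiO2 66.37%, ZrO2 6.592%, ZnO 11.41%, Al2O3 3.069%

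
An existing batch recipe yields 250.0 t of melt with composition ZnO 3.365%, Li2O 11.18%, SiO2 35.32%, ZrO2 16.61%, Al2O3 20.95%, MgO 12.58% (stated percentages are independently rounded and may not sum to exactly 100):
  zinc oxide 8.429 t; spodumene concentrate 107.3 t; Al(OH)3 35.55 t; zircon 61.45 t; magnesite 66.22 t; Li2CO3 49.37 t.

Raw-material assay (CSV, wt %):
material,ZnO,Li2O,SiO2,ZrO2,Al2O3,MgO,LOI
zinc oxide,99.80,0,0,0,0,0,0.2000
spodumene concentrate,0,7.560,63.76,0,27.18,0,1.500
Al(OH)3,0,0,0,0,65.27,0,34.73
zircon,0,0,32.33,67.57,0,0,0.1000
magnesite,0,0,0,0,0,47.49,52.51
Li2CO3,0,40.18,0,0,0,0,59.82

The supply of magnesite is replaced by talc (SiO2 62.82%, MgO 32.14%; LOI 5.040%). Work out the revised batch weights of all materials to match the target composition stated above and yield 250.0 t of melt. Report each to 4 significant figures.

All internal work runs at full float precision from first step to last; mid-chain values are displayed (rounded to 4 significant digits) in the working; each reported figure takes a single rounding — derived quantities are carried at full float precision (totals, yield, ignition loss, the six compositions, glass mass) using the weight values on 250.0 t of glass exactly as shown in the problem or answer text.
Target oxide masses per 250.0 t melt:
  ZnO: 3.365% × 250.0 = 8.412 t
  Li2O: 11.18% × 250.0 = 27.95 t
  SiO2: 35.32% × 250.0 = 88.30 t
  ZrO2: 16.61% × 250.0 = 41.52 t
  Al2O3: 20.95% × 250.0 = 52.38 t
  MgO: 12.58% × 250.0 = 31.45 t
A balance pass over the oxides, with the batch weights as given, under the basis named above (sum by sum, the targets are met exact up to rounding of places):
  ZnO: 8.429·0.9980 = 8.412 t (target 8.412 t)
  Li2O: 10.92·0.07560 + 67.51·0.4018 = 27.95 t (target 27.95 t)
  SiO2: 10.92·0.6376 + 61.45·0.3233 + 97.85·0.6282 = 88.30 t (target 88.30 t)
  ZrO2: 61.45·0.6757 = 41.52 t (target 41.52 t)
  Al2O3: 10.92·0.2718 + 75.70·0.6527 = 52.38 t (target 52.38 t)
  MgO: 97.85·0.3214 = 31.45 t (target 31.45 t)
Glass-mass closure: the batch minus its LOI: 250.0 t (oxide target masses add up to 250.0 t; against the stated basis, 250.0 t — deltas are rounding alone).
Batch total: Σ batch = 321.9 t; Σ batch·LOI gives LOI loss = 71.85 t; yield, glass over the total, = 77.68%.

Revised batch per 250.0 t melt:
  zinc oxide: 8.429 t
  spodumene concentrate: 10.92 t
  Al(OH)3: 75.70 t
  zircon: 61.45 t
  talc: 97.85 t
  Li2CO3: 67.51 t
Total batch = 321.9 t; LOI loss = 71.85 t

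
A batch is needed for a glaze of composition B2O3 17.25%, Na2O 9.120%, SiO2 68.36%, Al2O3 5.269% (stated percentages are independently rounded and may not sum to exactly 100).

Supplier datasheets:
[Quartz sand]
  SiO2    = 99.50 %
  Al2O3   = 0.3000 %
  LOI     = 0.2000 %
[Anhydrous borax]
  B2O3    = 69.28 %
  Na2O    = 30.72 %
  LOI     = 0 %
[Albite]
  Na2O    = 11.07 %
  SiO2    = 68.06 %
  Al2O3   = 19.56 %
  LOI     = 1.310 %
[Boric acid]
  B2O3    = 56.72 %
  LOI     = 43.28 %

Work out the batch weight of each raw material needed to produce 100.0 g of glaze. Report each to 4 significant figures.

Batch per 100.0 g glaze:
  Quartz sand: 50.81 g
  Anhydrous borax: 20.26 g
  Albite: 26.16 g
  Boric acid: 5.665 g
Total batch = 102.9 g; LOI loss = 2.896 g; yield = 97.19%

The intermediate values are printed rounded off to 4 significant digits within the worked lines. All arithmetic holds full float precision all the way through; every reported result takes a single rounding. All derived quantities are rebuilt using the weight values at 100.0 g of glass in exact precision (the four compositions, glass mass, totals, LOI, the yield) as given in the question or the answer.
Per-oxide target masses for 100.0 g glaze:
  B2O3: 17.25% × 100.0 = 17.25 g
  Na2O: 9.120% × 100.0 = 9.120 g
  SiO2: 68.36% × 100.0 = 68.36 g
  Al2O3: 5.269% × 100.0 = 5.269 g
Sums-versus-targets review from the weights as reported, against the basis in use (sums match the target masses net of answer rounding effects):
  B2O3: 20.26·0.6928 + 5.665·0.5672 = 17.25 g (target 17.25 g)
  Na2O: 20.26·0.3072 + 26.16·0.1107 = 9.120 g (target 9.120 g)
  SiO2: 50.81·0.9950 + 26.16·0.6806 = 68.36 g (target 68.36 g)
  Al2O3: 50.81·0.003000 + 26.16·0.1956 = 5.269 g (target 5.269 g)
Mass balance on the glass: Σ batch − LOI loss = 100.0 g (summing oxide targets gives 100.0 g; basis as stated: 100.0 g — any gap is answer rounding).
Batch grand total — Σ batch = 102.9 g; LOI removed, Σ of batch·LOI: 2.896 g; as yield: glass ÷ batch → 97.19%.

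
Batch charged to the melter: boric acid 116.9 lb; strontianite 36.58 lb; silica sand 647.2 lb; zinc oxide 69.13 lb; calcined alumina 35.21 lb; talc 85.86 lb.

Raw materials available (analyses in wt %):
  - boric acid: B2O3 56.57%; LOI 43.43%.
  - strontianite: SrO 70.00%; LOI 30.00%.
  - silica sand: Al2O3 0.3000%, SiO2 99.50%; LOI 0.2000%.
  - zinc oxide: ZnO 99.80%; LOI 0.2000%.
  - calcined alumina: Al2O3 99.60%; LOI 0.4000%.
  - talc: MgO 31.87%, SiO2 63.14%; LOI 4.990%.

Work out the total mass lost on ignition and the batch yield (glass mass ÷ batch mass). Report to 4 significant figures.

LOI loss = 67.60 lb; glass = 923.3 lb; yield = 93.18%

Exact precision is kept through the solve — intermediates are displayed with 4-significant-digit rounding at each printed step — every reported figure is rounded just once; the derived quantities are recomputed from the weighed amounts for 923.3 lb of glass at full precision (yield, net glass mass, the totals, LOI, the six compositions), as set out in either problem or answer.
LOI of each material in turn:
  boric acid: 116.9 × 0.4343 = 50.77 lb
  strontianite: 36.58 × 0.3000 = 10.97 lb
  silica sand: 647.2 × 0.002000 = 1.294 lb
  zinc oxide: 69.13 × 0.002000 = 0.1383 lb
  calcined alumina: 35.21 × 0.004000 = 0.1408 lb
  talc: 85.86 × 0.04990 = 4.284 lb
Total LOI = 67.60 lb
Glass = batch − LOI = 990.9 − 67.60 = 923.3 lb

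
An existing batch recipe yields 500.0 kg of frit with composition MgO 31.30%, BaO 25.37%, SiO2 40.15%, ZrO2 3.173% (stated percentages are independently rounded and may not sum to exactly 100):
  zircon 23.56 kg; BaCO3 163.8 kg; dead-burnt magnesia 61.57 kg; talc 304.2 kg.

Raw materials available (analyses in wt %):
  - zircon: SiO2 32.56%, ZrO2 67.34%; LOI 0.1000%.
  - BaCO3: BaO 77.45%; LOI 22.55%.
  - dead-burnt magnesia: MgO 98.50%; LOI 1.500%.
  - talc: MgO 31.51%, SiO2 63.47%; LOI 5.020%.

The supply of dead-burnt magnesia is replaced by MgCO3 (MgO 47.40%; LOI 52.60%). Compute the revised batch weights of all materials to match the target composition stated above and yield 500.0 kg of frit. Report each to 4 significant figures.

Revised batch per 500.0 kg frit:
  zircon: 23.56 kg
  BaCO3: 163.8 kg
  MgCO3: 127.9 kg
  talc: 304.2 kg
Total batch = 619.5 kg; LOI loss = 119.5 kg

The working math maintains exact precision in every operation — the intermediate values appear, rounded to 4 significant figures, as written; exactly one rounding is applied to every reported figure. All derived quantities are re-derived at full float precision (four oxide percentages, totals, the yield, LOI, net glass mass) from the batch weights on 500.0 kg of glass as written in the question or the answer.
The oxide mass targets at 500.0 kg frit:
  MgO: 31.30% × 500.0 = 156.5 kg
  BaO: 25.37% × 500.0 = 126.8 kg
  SiO2: 40.15% × 500.0 = 200.8 kg
  ZrO2: 3.173% × 500.0 = 15.86 kg
Oxide-by-oxide audit on the weights just shown, on the stated basis (each sum matches its target mass modulo rounding of the values):
  MgO: 127.9·0.4740 + 304.2·0.3151 = 156.5 kg (target 156.5 kg)
  BaO: 163.8·0.7745 = 126.9 kg (target 126.8 kg)
  SiO2: 23.56·0.3256 + 304.2·0.6347 = 200.7 kg (target 200.8 kg)
  ZrO2: 23.56·0.6734 = 15.87 kg (target 15.86 kg)
Consistency of the glass mass: Σ batch − LOI loss = 500.0 kg (the Σ of target masses is 500.0 kg; with the basis standing at 500.0 kg — a pure rounding effect).
Adding the batch up: Σ batch = 619.5 kg; LOI loss = Σ batch·LOI = 119.5 kg; yield: glass divided by total = 80.71%.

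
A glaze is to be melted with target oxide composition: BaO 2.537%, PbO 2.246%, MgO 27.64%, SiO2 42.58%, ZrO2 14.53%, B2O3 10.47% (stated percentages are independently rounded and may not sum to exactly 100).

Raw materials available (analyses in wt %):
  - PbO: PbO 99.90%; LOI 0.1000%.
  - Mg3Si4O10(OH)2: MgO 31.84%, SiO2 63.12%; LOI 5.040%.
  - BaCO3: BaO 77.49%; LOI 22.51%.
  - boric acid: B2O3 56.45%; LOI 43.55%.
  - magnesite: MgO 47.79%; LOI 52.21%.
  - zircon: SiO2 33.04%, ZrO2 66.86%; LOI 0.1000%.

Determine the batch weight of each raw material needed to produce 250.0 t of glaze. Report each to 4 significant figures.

Batch per 250.0 t glaze:
  PbO: 5.621 t
  Mg3Si4O10(OH)2: 140.2 t
  BaCO3: 8.185 t
  boric acid: 46.37 t
  magnesite: 51.18 t
  zircon: 54.33 t
Total batch = 305.9 t; LOI loss = 55.88 t; yield = 81.73%

Values along the way are displayed (rounded to 4 significant figures) in the working — exact precision is held all the way through. Every reported number undergoes a single rounding — the derived quantities are rebuilt starting from the weights on 250.0 t of glass at full precision (the totals, six oxide percentages, net glass mass, the yield, ignition loss), as written in the problem or the answer.
Oxide mass targets, per 250.0 t glaze:
  BaO: 2.537% × 250.0 = 6.342 t
  PbO: 2.246% × 250.0 = 5.615 t
  MgO: 27.64% × 250.0 = 69.10 t
  SiO2: 42.58% × 250.0 = 106.4 t
  ZrO2: 14.53% × 250.0 = 36.33 t
  B2O3: 10.47% × 250.0 = 26.18 t
Balance tally, oxide-wise, given the weights on record, for the quoted basis mass (oxide sums agree with the targets up to rounding of the answer):
  BaO: 8.185·0.7749 = 6.343 t (target 6.342 t)
  PbO: 5.621·0.9990 = 5.615 t (target 5.615 t)
  MgO: 140.2·0.3184 + 51.18·0.4779 = 69.10 t (target 69.10 t)
  SiO2: 140.2·0.6312 + 54.33·0.3304 = 106.4 t (target 106.4 t)
  ZrO2: 54.33·0.6686 = 36.33 t (target 36.33 t)
  B2O3: 46.37·0.5645 = 26.18 t (target 26.18 t)
Glass-mass bookkeeping: batch Σ − ignition loss = 250.0 t (targets for the oxides total 250.0 t; versus the stated basis of 250.0 t — gaps are rounding artifacts).
Batch total: Σ batch = 305.9 t; LOI loss = Σ batch·LOI = 55.88 t; yield = glass ÷ total batch = 81.73%.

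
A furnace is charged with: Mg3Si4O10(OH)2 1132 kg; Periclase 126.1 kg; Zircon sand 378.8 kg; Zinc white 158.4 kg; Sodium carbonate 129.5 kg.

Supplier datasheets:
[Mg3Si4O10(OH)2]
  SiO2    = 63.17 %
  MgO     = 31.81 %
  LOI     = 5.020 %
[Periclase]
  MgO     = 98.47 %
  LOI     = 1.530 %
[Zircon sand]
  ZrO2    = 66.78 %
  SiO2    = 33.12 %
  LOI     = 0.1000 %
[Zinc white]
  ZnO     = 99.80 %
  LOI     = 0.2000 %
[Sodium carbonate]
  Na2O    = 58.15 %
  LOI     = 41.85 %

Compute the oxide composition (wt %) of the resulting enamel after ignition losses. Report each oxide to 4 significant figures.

Working values are shown (rounded to four significant figures) between the steps. All arithmetic carries full precision from start to finish. Each reported figure is rounded exactly once. All derived quantities, which include the totals, LOI, five oxide percentages, glass mass, the yield, are rebuilt at exact precision, exactly as shown in problem or answer, from the batch weights per 1811 kg of glass.
Oxide masses out of the charge:
  ZrO2: 378.8·0.6678 = 253.0 kg
  ZnO: 158.4·0.9980 = 158.1 kg
  SiO2: 1132·0.6317 + 378.8·0.3312 = 840.5 kg
  MgO: 1132·0.3181 + 126.1·0.9847 = 484.3 kg
  Na2O: 129.5·0.5815 = 75.30 kg
LOI: 1132·0.05020 + 126.1·0.01530 + 378.8·0.001000 + 158.4·0.002000 + 129.5·0.4185 = 113.6 kg
Net of LOI, the glass mass = 1925 − 113.6 = 1811 kg (equal to the oxide-mass sum)
oxide / glass × 100 gives the wt %

Glass mass = 1811 kg (batch 1925 − LOI 113.6).
Composition: ZrO2 13.97%, ZnO 8.728%, SiO2 46.41%, MgO 26.74%, Na2O 4.158%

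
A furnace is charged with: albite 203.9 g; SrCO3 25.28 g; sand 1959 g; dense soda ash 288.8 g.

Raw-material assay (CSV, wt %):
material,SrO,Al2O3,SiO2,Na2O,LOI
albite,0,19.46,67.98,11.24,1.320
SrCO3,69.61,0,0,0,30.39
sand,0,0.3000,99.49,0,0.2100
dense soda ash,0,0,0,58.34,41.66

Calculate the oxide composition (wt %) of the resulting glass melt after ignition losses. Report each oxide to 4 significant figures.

Glass mass = 2342 g (batch 2477 − LOI 134.8).
Composition: SrO 0.7513%, Al2O3 1.945%, SiO2 89.13%, Na2O 8.172%

Mid-chain values are shown with 4-significant-figure rounding at each printed step — the whole derivation keeps full float precision from first step to last — each reported value takes a single rounding; all derived quantities (yield, LOI, four oxide percentages, totals, glass mass) are rebuilt using the weight values for 2342 g of glass in full precision, as quoted within the problem or the answer.
Delivered oxide masses:
  SrO: 25.28·0.6961 = 17.60 g
  Al2O3: 203.9·0.1946 + 1959·0.003000 = 45.56 g
  SiO2: 203.9·0.6798 + 1959·0.9949 = 2088 g
  Na2O: 203.9·0.1124 + 288.8·0.5834 = 191.4 g
LOI: 203.9·0.01320 + 25.28·0.3039 + 1959·0.002100 + 288.8·0.4166 = 134.8 g
batch − LOI leaves glass = 2477 − 134.8 = 2342 g (equal to the oxide-mass sum)
wt % = 100 × oxide mass / glass mass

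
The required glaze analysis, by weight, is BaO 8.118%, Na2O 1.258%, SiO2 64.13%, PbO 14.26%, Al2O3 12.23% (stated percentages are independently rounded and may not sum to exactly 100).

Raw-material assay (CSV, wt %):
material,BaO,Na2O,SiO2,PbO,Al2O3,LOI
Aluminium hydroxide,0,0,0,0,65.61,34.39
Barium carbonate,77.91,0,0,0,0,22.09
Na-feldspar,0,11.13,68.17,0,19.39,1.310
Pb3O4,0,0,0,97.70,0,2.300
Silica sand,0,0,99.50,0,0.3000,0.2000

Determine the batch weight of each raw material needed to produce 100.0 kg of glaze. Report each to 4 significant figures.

The whole derivation maintains exact precision from start to finish; intermediates are printed (rounded to 4 significant figures) as written; every reported result is rounded a single time; derived quantities (five oxide percentages, LOI, totals, yield, glass mass) are computed using the weight values at 100.0 kg of glass in full float precision, as quoted within the problem or answer text.
Oxide mass targets, per 100.0 kg glaze:
  BaO: 8.118% × 100.0 = 8.118 kg
  Na2O: 1.258% × 100.0 = 1.258 kg
  SiO2: 64.13% × 100.0 = 64.13 kg
  PbO: 14.26% × 100.0 = 14.26 kg
  Al2O3: 12.23% × 100.0 = 12.23 kg
Checking each oxide sum from the weights as reported, relative to the basis at hand (each sum matches its target mass exact up to rounding of places):
  BaO: 10.42·0.7791 = 8.118 kg (target 8.118 kg)
  Na2O: 11.30·0.1113 = 1.258 kg (target 1.258 kg)
  SiO2: 11.30·0.6817 + 56.71·0.9950 = 64.13 kg (target 64.13 kg)
  PbO: 14.60·0.9770 = 14.26 kg (target 14.26 kg)
  Al2O3: 15.04·0.6561 + 11.30·0.1939 + 56.71·0.003000 = 12.23 kg (target 12.23 kg)
Glass-mass sanity pass: total charge less LOI = 100.0 kg (summing oxide targets gives 100.0 kg; versus the stated basis of 100.0 kg — a pure rounding effect).
Adding the batch up: Σ batch = 108.1 kg; the LOI term Σ batch·LOI equals 8.071 kg; as yield: glass ÷ batch → 92.53%.

Batch per 100.0 kg glaze:
  Aluminium hydroxide: 15.04 kg
  Barium carbonate: 10.42 kg
  Na-feldspar: 11.30 kg
  Pb3O4: 14.60 kg
  Silica sand: 56.71 kg
Total batch = 108.1 kg; LOI loss = 8.071 kg; yield = 92.53%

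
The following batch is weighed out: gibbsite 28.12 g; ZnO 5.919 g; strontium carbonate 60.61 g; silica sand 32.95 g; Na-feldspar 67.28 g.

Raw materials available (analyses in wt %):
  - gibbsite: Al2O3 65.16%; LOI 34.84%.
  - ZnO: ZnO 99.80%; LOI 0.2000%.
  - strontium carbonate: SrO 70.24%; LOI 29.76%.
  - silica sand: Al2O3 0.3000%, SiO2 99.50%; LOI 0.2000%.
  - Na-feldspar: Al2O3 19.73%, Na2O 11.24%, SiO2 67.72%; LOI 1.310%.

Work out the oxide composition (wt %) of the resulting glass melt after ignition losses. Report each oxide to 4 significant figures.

Glass mass = 166.1 g (batch 194.9 − LOI 28.79).
Composition: Al2O3 19.08%, Na2O 4.553%, SrO 25.63%, ZnO 3.557%, SiO2 47.17%

All internal work holds exact precision in every operation; mid-chain values appear, rounded to 4 significant digits, across the worked steps. A single rounding produces every reported figure; the derived quantities (net glass mass, the yield, LOI, totals, five oxide percentages) are re-derived at full precision starting from the weights for 166.1 g of glass, precisely as stated by the problem or the answer.
Oxide masses out of the charge:
  Al2O3: 28.12·0.6516 + 32.95·0.003000 + 67.28·0.1973 = 31.70 g
  Na2O: 67.28·0.1124 = 7.562 g
  SrO: 60.61·0.7024 = 42.57 g
  ZnO: 5.919·0.9980 = 5.907 g
  SiO2: 32.95·0.9950 + 67.28·0.6772 = 78.35 g
LOI: 28.12·0.3484 + 5.919·0.002000 + 60.61·0.2976 + 32.95·0.002000 + 67.28·0.01310 = 28.79 g
Glass = total batch minus LOI = 194.9 − 28.79 = 166.1 g (the oxide masses sum to this)
wt % = oxide mass / glass mass × 100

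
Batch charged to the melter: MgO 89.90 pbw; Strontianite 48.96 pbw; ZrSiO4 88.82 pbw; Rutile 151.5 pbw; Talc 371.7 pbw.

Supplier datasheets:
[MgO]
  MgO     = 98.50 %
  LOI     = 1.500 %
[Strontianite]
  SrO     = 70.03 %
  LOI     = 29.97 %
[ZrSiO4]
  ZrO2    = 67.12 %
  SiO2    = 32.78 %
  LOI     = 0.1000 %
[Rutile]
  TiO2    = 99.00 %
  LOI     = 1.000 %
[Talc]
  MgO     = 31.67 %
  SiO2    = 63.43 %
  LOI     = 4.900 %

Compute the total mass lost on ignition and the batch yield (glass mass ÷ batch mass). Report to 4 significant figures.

LOI loss = 35.84 pbw; glass = 715.0 pbw; yield = 95.23%

Values along the way appear with 4-significant-figure rounding as written. Every computation holds full float precision at all times; every reported result takes just one rounding; derived quantities are rebuilt from the weighed amounts on 715.0 pbw of glass in full float precision (net glass mass, totals, five oxide percentages, the yield, ignition loss) precisely as stated by either problem or answer.
Material-by-material LOI:
  MgO: 89.90 × 0.01500 = 1.349 pbw
  Strontianite: 48.96 × 0.2997 = 14.67 pbw
  ZrSiO4: 88.82 × 0.001000 = 0.08882 pbw
  Rutile: 151.5 × 0.01000 = 1.515 pbw
  Talc: 371.7 × 0.04900 = 18.21 pbw
Total LOI = 35.84 pbw
Glass = batch − LOI = 750.9 − 35.84 = 715.0 pbw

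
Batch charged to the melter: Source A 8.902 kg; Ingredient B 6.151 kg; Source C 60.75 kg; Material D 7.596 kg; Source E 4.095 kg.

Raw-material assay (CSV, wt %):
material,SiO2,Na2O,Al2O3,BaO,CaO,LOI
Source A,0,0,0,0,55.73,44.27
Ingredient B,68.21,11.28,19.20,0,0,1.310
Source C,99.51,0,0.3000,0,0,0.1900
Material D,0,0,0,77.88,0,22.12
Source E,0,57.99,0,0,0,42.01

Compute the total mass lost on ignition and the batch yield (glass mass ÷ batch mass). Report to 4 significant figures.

LOI loss = 7.537 kg; glass = 79.96 kg; yield = 91.39%

The whole derivation holds full float precision in all steps — working values appear with 4-significant-figure rounding when written out — exactly one rounding lands on every reported figure; the derived quantities, including LOI, glass mass, the yield, the five compositions, totals, are recomputed from the batch weights on 79.96 kg of glass at full float precision, as given in problem or answer.
Loss on ignition, line by line:
  Source A: 8.902 × 0.4427 = 3.941 kg
  Ingredient B: 6.151 × 0.01310 = 0.08058 kg
  Source C: 60.75 × 0.001900 = 0.1154 kg
  Material D: 7.596 × 0.2212 = 1.680 kg
  Source E: 4.095 × 0.4201 = 1.720 kg
Total LOI = 7.537 kg
Glass = batch − LOI = 87.49 − 7.537 = 79.96 kg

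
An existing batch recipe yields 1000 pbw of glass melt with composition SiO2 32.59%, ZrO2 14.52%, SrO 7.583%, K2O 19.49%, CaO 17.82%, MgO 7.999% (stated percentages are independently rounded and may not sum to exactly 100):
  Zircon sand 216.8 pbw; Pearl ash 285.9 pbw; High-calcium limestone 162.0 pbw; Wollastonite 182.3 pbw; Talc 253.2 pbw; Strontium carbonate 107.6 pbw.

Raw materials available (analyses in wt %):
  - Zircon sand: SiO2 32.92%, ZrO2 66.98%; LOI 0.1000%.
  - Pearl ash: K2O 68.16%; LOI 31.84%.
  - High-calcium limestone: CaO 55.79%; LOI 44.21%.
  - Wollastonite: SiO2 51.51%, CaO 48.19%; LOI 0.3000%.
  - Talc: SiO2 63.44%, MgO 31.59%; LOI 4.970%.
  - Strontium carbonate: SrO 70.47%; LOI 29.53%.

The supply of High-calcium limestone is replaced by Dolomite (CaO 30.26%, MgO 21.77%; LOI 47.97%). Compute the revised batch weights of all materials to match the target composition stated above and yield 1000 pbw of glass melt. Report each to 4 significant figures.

Revised batch per 1000 pbw glass melt:
  Zircon sand: 216.8 pbw
  Pearl ash: 285.9 pbw
  Dolomite: 127.0 pbw
  Wollastonite: 290.1 pbw
  Talc: 165.7 pbw
  Strontium carbonate: 107.6 pbw
Total batch = 1193 pbw; LOI loss = 193.0 pbw

Working values appear, with 4-significant-digit rounding, alongside each step; all internal work runs at exact precision throughout. A single rounding yields each reported value — the derived quantities, which include LOI, the totals, the yield, net glass mass, the six compositions, are rebuilt at full precision, as given in the problem or answer text, using the weight values at 1000 pbw of glass.
The oxide mass targets at 1000 pbw glass melt:
  SiO2: 32.59% × 1000 = 325.9 pbw
  ZrO2: 14.52% × 1000 = 145.2 pbw
  SrO: 7.583% × 1000 = 75.83 pbw
  K2O: 19.49% × 1000 = 194.9 pbw
  CaO: 17.82% × 1000 = 178.2 pbw
  MgO: 7.999% × 1000 = 79.99 pbw
Oxide-by-oxide audit from the weights as reported, versus the basis set out (sums match the target masses net of answer rounding effects):
  SiO2: 216.8·0.3292 + 290.1·0.5151 + 165.7·0.6344 = 325.9 pbw (target 325.9 pbw)
  ZrO2: 216.8·0.6698 = 145.2 pbw (target 145.2 pbw)
  SrO: 107.6·0.7047 = 75.83 pbw (target 75.83 pbw)
  K2O: 285.9·0.6816 = 194.9 pbw (target 194.9 pbw)
  CaO: 127.0·0.3026 + 290.1·0.4819 = 178.2 pbw (target 178.2 pbw)
  MgO: 127.0·0.2177 + 165.7·0.3159 = 79.99 pbw (target 79.99 pbw)
The glass-mass cross-check: net batch after ignition = 1000 pbw (per-oxide target masses sum to 1000 pbw; stated basis 1000 pbw — gaps are rounding artifacts).
Summing the batch: Σ batch = 1193 pbw; Σ batch·LOI gives LOI loss = 193.0 pbw; yield = glass ÷ total batch = 83.82%.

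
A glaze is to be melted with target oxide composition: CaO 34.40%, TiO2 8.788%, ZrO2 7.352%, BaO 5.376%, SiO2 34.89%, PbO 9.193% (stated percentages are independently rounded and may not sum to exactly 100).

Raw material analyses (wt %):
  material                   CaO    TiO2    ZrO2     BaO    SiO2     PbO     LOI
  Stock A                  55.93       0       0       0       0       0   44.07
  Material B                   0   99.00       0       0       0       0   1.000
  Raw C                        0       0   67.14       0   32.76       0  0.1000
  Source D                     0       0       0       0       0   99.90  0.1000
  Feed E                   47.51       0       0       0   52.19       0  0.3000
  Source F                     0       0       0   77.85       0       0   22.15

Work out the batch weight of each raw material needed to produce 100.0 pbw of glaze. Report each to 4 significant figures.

Full float precision is kept in every operation; the intermediate values appear with 4-significant-digit rounding in the printout — each reported figure is rounded exactly once. All derived quantities, which include the six compositions, net glass mass, totals, yield, LOI, are computed in full precision, as they appear in the problem or the answer, from the weighed amounts on 100.0 pbw of glass.
Target masses of each oxide per 100.0 pbw glaze:
  CaO: 34.40% × 100.0 = 34.40 pbw
  TiO2: 8.788% × 100.0 = 8.788 pbw
  ZrO2: 7.352% × 100.0 = 7.352 pbw
  BaO: 5.376% × 100.0 = 5.376 pbw
  SiO2: 34.89% × 100.0 = 34.89 pbw
  PbO: 9.193% × 100.0 = 9.193 pbw
Oxide-by-oxide audit working from each reported weight, versus the basis set out (summed amounts equal target values net of answer rounding effects):
  CaO: 10.56·0.5593 + 59.98·0.4751 = 34.40 pbw (target 34.40 pbw)
  TiO2: 8.877·0.9900 = 8.788 pbw (target 8.788 pbw)
  ZrO2: 10.95·0.6714 = 7.352 pbw (target 7.352 pbw)
  BaO: 6.906·0.7785 = 5.376 pbw (target 5.376 pbw)
  SiO2: 10.95·0.3276 + 59.98·0.5219 = 34.89 pbw (target 34.89 pbw)
  PbO: 9.202·0.9990 = 9.193 pbw (target 9.193 pbw)
Glass mass check: whole batch net of LOI = 100.0 pbw (targets for the oxides total 100.0 pbw; against the stated basis, 100.0 pbw — differing by rounding only).
Batch grand total — Σ batch = 106.5 pbw; loss to ignition Σ batch·LOI = 6.472 pbw; glass ÷ batch gives a yield of 93.92%.

Batch per 100.0 pbw glaze:
  Stock A: 10.56 pbw
  Material B: 8.877 pbw
  Raw C: 10.95 pbw
  Source D: 9.202 pbw
  Feed E: 59.98 pbw
  Source F: 6.906 pbw
Total batch = 106.5 pbw; LOI loss = 6.472 pbw; yield = 93.92%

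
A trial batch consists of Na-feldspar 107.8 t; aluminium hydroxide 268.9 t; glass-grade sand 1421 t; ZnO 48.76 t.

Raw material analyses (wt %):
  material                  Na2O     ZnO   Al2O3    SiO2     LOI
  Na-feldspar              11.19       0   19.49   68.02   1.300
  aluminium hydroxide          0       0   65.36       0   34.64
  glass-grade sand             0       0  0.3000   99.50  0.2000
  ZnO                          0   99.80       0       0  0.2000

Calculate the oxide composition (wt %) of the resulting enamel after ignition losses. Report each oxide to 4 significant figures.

The working math carries full precision through the solve. The intermediate values are rounded off to 4 significant digits as shown. A single rounding finalizes each reported number — the derived quantities, including the totals, yield, four oxide percentages, glass mass, ignition loss, are rebuilt starting from the weights for 1749 t of glass at full float precision exactly as shown in the problem or the answer.
Per-oxide mass from batch:
  Na2O: 107.8·0.1119 = 12.06 t
  ZnO: 48.76·0.9980 = 48.66 t
  Al2O3: 107.8·0.1949 + 268.9·0.6536 + 1421·0.003000 = 201.0 t
  SiO2: 107.8·0.6802 + 1421·0.9950 = 1487 t
LOI: 107.8·0.01300 + 268.9·0.3464 + 1421·0.002000 + 48.76·0.002000 = 97.49 t
The glass mass, total less LOI, = 1846 − 97.49 = 1749 t (consistent with Σ oxide mass)
percent share: oxide ÷ glass, ×100

Glass mass = 1749 t (batch 1846 − LOI 97.49).
Composition: Na2O 0.6897%, ZnO 2.782%, Al2O3 11.49%, SiO2 85.03%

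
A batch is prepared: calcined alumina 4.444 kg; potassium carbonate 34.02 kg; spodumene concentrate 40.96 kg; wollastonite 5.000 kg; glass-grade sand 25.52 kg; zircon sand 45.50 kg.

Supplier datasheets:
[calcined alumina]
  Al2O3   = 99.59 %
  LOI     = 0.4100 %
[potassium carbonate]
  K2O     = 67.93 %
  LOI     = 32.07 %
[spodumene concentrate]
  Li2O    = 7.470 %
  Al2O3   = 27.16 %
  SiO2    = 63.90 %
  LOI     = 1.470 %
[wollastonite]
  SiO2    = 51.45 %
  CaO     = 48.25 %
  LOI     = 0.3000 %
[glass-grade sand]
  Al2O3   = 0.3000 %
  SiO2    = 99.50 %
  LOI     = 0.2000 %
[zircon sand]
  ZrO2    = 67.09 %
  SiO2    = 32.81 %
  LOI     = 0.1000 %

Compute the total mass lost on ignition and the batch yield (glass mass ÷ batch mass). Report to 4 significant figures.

Mid-chain values are shown rounded to four significant figures alongside each step. All internal work keeps full precision at all times; exactly one rounding is applied to every reported number. The derived quantities, including net glass mass, yield, the totals, LOI, six oxide percentages, are re-derived from the weighed amounts on 143.8 kg of glass in exact precision as quoted within question or answer.
Per-material ignition loss:
  calcined alumina: 4.444 × 0.004100 = 0.01822 kg
  potassium carbonate: 34.02 × 0.3207 = 10.91 kg
  spodumene concentrate: 40.96 × 0.01470 = 0.6021 kg
  wollastonite: 5.000 × 0.003000 = 0.01500 kg
  glass-grade sand: 25.52 × 0.002000 = 0.05104 kg
  zircon sand: 45.50 × 0.001000 = 0.04550 kg
Total LOI = 11.64 kg
Glass = batch − LOI = 155.4 − 11.64 = 143.8 kg

LOI loss = 11.64 kg; glass = 143.8 kg; yield = 92.51%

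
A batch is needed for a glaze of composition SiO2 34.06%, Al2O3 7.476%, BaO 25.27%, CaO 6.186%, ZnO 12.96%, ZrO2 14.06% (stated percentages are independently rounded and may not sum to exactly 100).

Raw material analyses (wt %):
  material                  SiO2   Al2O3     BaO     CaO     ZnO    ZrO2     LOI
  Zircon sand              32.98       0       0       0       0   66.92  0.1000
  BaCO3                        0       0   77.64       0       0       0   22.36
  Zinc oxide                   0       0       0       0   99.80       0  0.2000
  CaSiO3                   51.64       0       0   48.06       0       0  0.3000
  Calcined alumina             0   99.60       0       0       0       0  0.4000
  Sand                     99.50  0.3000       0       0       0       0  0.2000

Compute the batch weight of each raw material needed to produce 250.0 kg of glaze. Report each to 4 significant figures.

Batch per 250.0 kg glaze:
  Zircon sand: 52.53 kg
  BaCO3: 81.37 kg
  Zinc oxide: 32.46 kg
  CaSiO3: 32.18 kg
  Calcined alumina: 18.61 kg
  Sand: 51.47 kg
Total batch = 268.6 kg; LOI loss = 18.59 kg; yield = 93.08%

Working values are shown rounded to four significant digits alongside each step. All internal work carries full float precision all the way through — every reported result is rounded only once — the derived quantities (LOI, the totals, the yield, glass mass, six oxide percentages) are re-derived starting from the weights on 250.0 kg of glass in full precision, as given in either problem or answer.
Target masses of each oxide per 250.0 kg glaze:
  SiO2: 34.06% × 250.0 = 85.15 kg
  Al2O3: 7.476% × 250.0 = 18.69 kg
  BaO: 25.27% × 250.0 = 63.18 kg
  CaO: 6.186% × 250.0 = 15.46 kg
  ZnO: 12.96% × 250.0 = 32.40 kg
  ZrO2: 14.06% × 250.0 = 35.15 kg
Verifying the oxide balance with the batch weights as given, versus the basis set out (target by target, the sums agree inside rounding margins):
  SiO2: 52.53·0.3298 + 32.18·0.5164 + 51.47·0.9950 = 85.15 kg (target 85.15 kg)
  Al2O3: 18.61·0.9960 + 51.47·0.003000 = 18.69 kg (target 18.69 kg)
  BaO: 81.37·0.7764 = 63.18 kg (target 63.18 kg)
  CaO: 32.18·0.4806 = 15.47 kg (target 15.46 kg)
  ZnO: 32.46·0.9980 = 32.40 kg (target 32.40 kg)
  ZrO2: 52.53·0.6692 = 35.15 kg (target 35.15 kg)
The glass-mass cross-check: total charge less LOI = 250.0 kg (targets for the oxides total 250.0 kg; with the basis standing at 250.0 kg — a pure rounding effect).
Batch total: Σ batch = 268.6 kg; loss to ignition Σ batch·LOI = 18.59 kg; the yield ratio, glass ÷ batch: 93.08%.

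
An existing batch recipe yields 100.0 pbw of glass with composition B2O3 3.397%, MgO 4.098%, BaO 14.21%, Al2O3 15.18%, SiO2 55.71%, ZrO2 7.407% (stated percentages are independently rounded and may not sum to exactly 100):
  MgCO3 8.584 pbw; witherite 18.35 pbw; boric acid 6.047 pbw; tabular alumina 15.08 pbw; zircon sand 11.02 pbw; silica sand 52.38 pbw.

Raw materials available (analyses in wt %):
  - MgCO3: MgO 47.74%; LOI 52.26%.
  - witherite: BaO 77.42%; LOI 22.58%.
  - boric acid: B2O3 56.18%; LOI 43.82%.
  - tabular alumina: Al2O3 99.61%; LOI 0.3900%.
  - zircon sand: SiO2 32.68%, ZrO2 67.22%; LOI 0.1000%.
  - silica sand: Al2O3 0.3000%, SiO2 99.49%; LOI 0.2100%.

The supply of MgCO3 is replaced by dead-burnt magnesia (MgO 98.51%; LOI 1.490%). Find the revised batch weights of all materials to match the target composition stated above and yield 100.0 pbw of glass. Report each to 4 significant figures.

Every computation carries full precision through the solve — values along the way appear (rounded to four significant figures) as written — each reported figure receives exactly one rounding. The derived quantities (the six compositions, net glass mass, yield, ignition loss, the totals) are re-derived in exact precision starting from the weights at 100.0 pbw of glass exactly as shown in problem or answer.
Per-oxide target masses for 100.0 pbw glass:
  B2O3: 3.397% × 100.0 = 3.397 pbw
  MgO: 4.098% × 100.0 = 4.098 pbw
  BaO: 14.21% × 100.0 = 14.21 pbw
  Al2O3: 15.18% × 100.0 = 15.18 pbw
  SiO2: 55.71% × 100.0 = 55.71 pbw
  ZrO2: 7.407% × 100.0 = 7.407 pbw
Per-oxide balance check on the weights just shown, under the basis named above (target by target, the sums agree up to rounding of the answer):
  B2O3: 6.047·0.5618 = 3.397 pbw (target 3.397 pbw)
  MgO: 4.160·0.9851 = 4.098 pbw (target 4.098 pbw)
  BaO: 18.35·0.7742 = 14.21 pbw (target 14.21 pbw)
  Al2O3: 15.08·0.9961 + 52.38·0.003000 = 15.18 pbw (target 15.18 pbw)
  SiO2: 11.02·0.3268 + 52.38·0.9949 = 55.71 pbw (target 55.71 pbw)
  ZrO2: 11.02·0.6722 = 7.408 pbw (target 7.407 pbw)
Mass balance on the glass: net batch after ignition = 100.0 pbw (the targets, summed, come to 100.0 pbw; with the basis standing at 100.0 pbw — deltas are rounding alone).
Adding the batch up: Σ batch = 107.0 pbw; LOI removed, Σ of batch·LOI: 7.035 pbw; yield, glass over the total, = 93.43%.

Revised batch per 100.0 pbw glass:
  dead-burnt magnesia: 4.160 pbw
  witherite: 18.35 pbw
  boric acid: 6.047 pbw
  tabular alumina: 15.08 pbw
  zircon sand: 11.02 pbw
  silica sand: 52.38 pbw
Total batch = 107.0 pbw; LOI loss = 7.035 pbw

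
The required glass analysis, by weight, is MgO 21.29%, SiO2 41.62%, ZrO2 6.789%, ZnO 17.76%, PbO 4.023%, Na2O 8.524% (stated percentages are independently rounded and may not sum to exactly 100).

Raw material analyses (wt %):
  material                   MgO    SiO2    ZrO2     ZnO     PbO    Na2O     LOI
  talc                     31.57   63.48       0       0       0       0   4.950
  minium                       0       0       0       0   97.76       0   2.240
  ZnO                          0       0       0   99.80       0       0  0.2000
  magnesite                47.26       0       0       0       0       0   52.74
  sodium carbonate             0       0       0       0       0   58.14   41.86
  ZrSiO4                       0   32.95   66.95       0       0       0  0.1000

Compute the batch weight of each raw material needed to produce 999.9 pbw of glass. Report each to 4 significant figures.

All internal work holds full float precision in all steps. Intermediates are printed rounded off to 4 significant digits in the working; every reported value sees exactly one rounding; the derived quantities are recomputed at exact precision (yield, ignition loss, net glass mass, totals, six oxide percentages) from the weighed amounts per 999.9 pbw of glass, as written in question or answer.
Per-oxide target masses for 999.9 pbw glass:
  MgO: 21.29% × 999.9 = 212.9 pbw
  SiO2: 41.62% × 999.9 = 416.2 pbw
  ZrO2: 6.789% × 999.9 = 67.88 pbw
  ZnO: 17.76% × 999.9 = 177.6 pbw
  PbO: 4.023% × 999.9 = 40.23 pbw
  Na2O: 8.524% × 999.9 = 85.23 pbw
Per-oxide balance check given the weights on record, for the quoted basis mass (sum by sum, the targets are met modulo rounding of the values):
  MgO: 602.9·0.3157 + 47.67·0.4726 = 212.9 pbw (target 212.9 pbw)
  SiO2: 602.9·0.6348 + 101.4·0.3295 = 416.1 pbw (target 416.2 pbw)
  ZrO2: 101.4·0.6695 = 67.89 pbw (target 67.88 pbw)
  ZnO: 177.9·0.9980 = 177.5 pbw (target 177.6 pbw)
  PbO: 41.15·0.9776 = 40.23 pbw (target 40.23 pbw)
  Na2O: 146.6·0.5814 = 85.23 pbw (target 85.23 pbw)
Glass mass check: Σ batch − LOI loss = 999.9 pbw (summing oxide targets gives 1000 pbw; versus the stated basis of 999.9 pbw — differing by rounding only).
Total batch = Σ batch = 1118 pbw; LOI removed, Σ of batch·LOI: 117.7 pbw; yield, glass over the total, = 89.47%.

Batch per 999.9 pbw glass:
  talc: 602.9 pbw
  minium: 41.15 pbw
  ZnO: 177.9 pbw
  magnesite: 47.67 pbw
  sodium carbonate: 146.6 pbw
  ZrSiO4: 101.4 pbw
Total batch = 1118 pbw; LOI loss = 117.7 pbw; yield = 89.47%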